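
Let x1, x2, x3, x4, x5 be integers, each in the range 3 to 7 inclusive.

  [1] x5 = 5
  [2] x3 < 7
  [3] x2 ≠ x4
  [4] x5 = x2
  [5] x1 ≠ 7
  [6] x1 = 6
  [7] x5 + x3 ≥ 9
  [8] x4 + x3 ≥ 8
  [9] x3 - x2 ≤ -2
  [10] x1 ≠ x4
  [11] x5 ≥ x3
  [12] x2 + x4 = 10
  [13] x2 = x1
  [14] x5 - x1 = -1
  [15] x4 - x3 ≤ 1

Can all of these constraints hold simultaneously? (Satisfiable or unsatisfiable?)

Unsatisfiable

Constraint 1 fixes x5 = 5 and constraint 6 fixes x1 = 6. Constraints 4 and 13 give x5 = x2 = x1, so x5 = x1. But 5 ≠ 6 — contradiction.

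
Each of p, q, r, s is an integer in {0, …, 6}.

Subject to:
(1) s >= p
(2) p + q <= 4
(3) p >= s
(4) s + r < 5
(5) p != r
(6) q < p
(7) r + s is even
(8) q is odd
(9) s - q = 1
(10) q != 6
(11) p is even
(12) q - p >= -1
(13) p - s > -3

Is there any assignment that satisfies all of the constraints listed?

Satisfiable

The assignment p = 2, q = 1, r = 0, s = 2 works:
  constraint 2 holds since p + q = 3.
  constraint 4 holds since s + r = 2.
The rest check out directly.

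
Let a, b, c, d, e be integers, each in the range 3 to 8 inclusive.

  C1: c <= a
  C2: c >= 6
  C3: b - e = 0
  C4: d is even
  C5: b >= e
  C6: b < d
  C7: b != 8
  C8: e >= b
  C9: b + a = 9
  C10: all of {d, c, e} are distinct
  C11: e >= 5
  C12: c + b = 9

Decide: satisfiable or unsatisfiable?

Unsatisfiable

From constraints 5 and 11: b ≥ e ≥ 5. From constraints 1 and 2: a ≥ c ≥ 6. Hence b + a ≥ 11. But constraint 9 requires b + a = 9, and 9 < 11. Contradiction.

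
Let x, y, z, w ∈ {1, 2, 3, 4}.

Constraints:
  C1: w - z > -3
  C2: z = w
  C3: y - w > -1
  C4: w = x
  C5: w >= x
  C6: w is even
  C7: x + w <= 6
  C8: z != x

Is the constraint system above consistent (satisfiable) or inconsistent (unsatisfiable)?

From constraints 2 and 4, z = w = x, so z = x. But constraint 8 says z ≠ x. Contradiction.

Unsatisfiable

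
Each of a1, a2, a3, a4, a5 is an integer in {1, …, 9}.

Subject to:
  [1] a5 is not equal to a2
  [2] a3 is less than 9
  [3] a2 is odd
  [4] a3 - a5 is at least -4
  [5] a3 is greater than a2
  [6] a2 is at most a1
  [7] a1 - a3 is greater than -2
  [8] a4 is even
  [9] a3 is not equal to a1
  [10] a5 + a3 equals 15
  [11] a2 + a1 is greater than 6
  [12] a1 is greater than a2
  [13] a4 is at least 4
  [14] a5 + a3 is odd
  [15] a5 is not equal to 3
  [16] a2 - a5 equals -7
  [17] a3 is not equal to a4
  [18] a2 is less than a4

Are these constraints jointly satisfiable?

One satisfying assignment is a1 = 6, a2 = 1, a3 = 7, a4 = 6, a5 = 8.
For the less obvious constraints — constraint 4: a3 - a5 = -1; constraint 7: a1 - a3 = -1; constraint 10: a5 + a3 = 15 — and the others hold by inspection.

Satisfiable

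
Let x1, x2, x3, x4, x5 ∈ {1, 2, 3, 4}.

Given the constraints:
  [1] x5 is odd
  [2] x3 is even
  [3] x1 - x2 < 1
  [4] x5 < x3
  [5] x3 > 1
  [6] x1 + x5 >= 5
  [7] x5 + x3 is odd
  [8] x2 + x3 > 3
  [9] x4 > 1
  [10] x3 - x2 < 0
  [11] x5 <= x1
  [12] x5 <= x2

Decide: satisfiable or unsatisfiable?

The assignment x1 = 4, x2 = 4, x3 = 2, x4 = 3, x5 = 1 works:
  constraint 3 holds since x1 - x2 = 0.
  constraint 6 holds since x1 + x5 = 5.
  constraint 8 holds since x2 + x3 = 6.
The rest check out directly.

Satisfiable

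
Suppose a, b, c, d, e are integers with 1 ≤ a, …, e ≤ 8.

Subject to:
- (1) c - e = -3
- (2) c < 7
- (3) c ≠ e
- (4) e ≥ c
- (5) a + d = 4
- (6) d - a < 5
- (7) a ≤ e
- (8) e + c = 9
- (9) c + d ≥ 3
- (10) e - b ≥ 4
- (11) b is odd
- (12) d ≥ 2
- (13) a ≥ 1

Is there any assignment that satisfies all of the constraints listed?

The assignment a = 1, b = 1, c = 3, d = 3, e = 6 works:
  constraint 1 holds since c - e = -3.
  constraint 5 holds since a + d = 4.
  constraint 6 holds since d - a = 2.
The rest check out directly.

Satisfiable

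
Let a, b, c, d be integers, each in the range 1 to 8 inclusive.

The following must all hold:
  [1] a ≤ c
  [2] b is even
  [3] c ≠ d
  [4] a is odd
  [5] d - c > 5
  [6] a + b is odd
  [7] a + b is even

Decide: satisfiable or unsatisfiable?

Constraint 4 makes a odd and constraint 2 makes b even, so a + b must be odd. Constraint 7 says a + b is even — contradiction.

Unsatisfiable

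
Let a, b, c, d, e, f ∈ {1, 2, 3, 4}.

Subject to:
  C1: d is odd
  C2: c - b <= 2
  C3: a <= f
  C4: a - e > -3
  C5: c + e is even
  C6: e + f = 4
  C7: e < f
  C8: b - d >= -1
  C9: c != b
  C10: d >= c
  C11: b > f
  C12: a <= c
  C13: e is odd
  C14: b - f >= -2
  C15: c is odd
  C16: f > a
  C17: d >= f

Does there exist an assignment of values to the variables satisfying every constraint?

Satisfiable

One satisfying assignment is a = 1, b = 4, c = 3, d = 3, e = 1, f = 3.
For the less obvious constraints — constraint 2: c - b = -1; constraint 4: a - e = 0; constraint 6: e + f = 4 — and the others hold by inspection.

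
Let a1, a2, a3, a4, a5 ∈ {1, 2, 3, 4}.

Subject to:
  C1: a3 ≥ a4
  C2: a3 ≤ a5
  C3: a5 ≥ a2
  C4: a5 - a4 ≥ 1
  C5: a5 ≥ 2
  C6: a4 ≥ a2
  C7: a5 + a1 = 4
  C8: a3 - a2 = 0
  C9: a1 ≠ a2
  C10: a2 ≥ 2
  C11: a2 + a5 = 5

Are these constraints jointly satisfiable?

Satisfiable

Try a1 = 1, a2 = 2, a3 = 2, a4 = 2, a5 = 3.
Check constraint 4: a5 - a4 = 1; constraint 7: a5 + a1 = 4. The remaining constraints are straightforward to verify.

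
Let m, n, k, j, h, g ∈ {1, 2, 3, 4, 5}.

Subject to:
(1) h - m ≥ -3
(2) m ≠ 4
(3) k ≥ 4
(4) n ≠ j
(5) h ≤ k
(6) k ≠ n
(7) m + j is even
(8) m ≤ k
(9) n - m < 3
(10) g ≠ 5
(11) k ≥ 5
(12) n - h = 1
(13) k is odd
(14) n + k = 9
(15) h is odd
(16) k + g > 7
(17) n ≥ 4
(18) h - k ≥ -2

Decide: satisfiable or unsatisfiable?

Satisfiable

One satisfying assignment is m = 3, n = 4, k = 5, j = 3, h = 3, g = 3.
For the less obvious constraints — constraint 1: h - m = 0; constraint 9: n - m = 1 — and the others hold by inspection.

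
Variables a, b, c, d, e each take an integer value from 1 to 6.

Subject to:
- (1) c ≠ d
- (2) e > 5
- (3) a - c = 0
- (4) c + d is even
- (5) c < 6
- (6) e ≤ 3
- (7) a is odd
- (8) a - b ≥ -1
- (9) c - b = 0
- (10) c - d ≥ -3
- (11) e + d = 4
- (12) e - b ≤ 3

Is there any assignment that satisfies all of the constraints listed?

Unsatisfiable

From constraint 2: e ≥ 6. From constraint 6: e ≤ 3. But 3 < 6, so no value of e works.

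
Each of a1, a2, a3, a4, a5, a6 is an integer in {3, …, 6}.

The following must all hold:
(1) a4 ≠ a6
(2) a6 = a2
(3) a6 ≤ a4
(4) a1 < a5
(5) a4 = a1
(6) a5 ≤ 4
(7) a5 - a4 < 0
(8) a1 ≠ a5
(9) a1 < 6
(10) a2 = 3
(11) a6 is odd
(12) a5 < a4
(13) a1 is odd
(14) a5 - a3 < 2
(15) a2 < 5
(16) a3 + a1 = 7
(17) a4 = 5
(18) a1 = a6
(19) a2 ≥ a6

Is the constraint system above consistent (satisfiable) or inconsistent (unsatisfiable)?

Unsatisfiable

Constraint 17 fixes a4 = 5 and constraint 10 fixes a2 = 3. Constraints 2, 5, and 18 give a4 = a1 = a6 = a2, so a4 = a2. But 5 ≠ 3 — contradiction.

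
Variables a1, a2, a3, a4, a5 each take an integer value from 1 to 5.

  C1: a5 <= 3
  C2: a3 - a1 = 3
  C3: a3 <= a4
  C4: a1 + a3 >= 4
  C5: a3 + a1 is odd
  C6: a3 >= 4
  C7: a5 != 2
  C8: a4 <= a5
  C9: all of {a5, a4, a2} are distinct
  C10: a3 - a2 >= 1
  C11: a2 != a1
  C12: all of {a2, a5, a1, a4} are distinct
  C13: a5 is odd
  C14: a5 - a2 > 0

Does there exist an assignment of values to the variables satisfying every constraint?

From constraints 3 and 6: a4 ≥ a3 and a3 ≥ 4, so a4 ≥ 4. From constraints 1 and 8: a4 ≤ a5 and a5 ≤ 3, so a4 ≤ 3. But 3 < 4, so no value of a4 works.

Unsatisfiable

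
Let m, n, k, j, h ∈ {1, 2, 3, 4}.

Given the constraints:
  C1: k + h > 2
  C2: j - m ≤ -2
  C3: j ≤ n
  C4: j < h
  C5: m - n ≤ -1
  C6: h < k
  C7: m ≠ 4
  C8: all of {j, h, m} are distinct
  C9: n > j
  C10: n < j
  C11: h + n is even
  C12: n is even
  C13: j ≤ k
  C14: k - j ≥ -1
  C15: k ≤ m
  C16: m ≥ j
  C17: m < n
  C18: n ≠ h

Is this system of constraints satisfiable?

Unsatisfiable

Constraints 4, 6, 10, 15, and 17 give j < h, h < k, k ≤ m, m < n, n < j. Chaining: j < h < k ≤ m < n < j, which forces j < j — impossible.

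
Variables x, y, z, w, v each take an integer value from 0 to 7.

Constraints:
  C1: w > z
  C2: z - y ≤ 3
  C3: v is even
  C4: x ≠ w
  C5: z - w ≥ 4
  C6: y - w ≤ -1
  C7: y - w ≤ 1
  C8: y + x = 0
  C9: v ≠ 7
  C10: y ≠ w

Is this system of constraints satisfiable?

Constraints 2, 5, and 6 give w − y ≥ 1, y − z ≥ -3, z − w ≥ 4.
Adding all 3 inequalities: the left sides telescope to 0, and the right sides sum to 1 + (-3) + 4 = 2. So 0 ≥ 2, which is false.

Unsatisfiable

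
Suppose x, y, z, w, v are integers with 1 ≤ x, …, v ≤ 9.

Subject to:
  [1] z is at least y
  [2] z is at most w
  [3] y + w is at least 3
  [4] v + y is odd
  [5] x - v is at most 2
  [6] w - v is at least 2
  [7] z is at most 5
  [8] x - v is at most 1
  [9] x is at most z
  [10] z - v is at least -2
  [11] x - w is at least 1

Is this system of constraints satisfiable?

Constraints 6, 8, and 11 give x − w ≥ 1, w − v ≥ 2, v − x ≥ -1.
Adding all 3 inequalities: the left sides telescope to 0, and the right sides sum to 1 + 2 + (-1) = 2. So 0 ≥ 2, which is false.

Unsatisfiable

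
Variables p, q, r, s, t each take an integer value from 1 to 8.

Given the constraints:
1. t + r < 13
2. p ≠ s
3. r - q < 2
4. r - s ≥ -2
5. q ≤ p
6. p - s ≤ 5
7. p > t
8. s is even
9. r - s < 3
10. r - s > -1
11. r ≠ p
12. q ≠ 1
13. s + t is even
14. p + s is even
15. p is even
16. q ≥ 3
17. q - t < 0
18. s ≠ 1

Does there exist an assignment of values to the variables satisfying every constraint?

Satisfiable

One satisfying assignment is p = 8, q = 4, r = 4, s = 4, t = 6.
For the less obvious constraints — constraint 1: t + r = 10; constraint 3: r - q = 0; constraint 4: r - s = 0 — and the others hold by inspection.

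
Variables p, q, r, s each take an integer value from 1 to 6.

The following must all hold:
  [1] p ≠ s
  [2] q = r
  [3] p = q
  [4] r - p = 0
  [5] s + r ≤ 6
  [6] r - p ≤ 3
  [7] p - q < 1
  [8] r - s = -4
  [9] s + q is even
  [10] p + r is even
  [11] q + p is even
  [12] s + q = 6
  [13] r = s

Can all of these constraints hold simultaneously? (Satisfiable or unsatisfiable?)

Unsatisfiable

From constraints 2, 3, and 13, p = q = r = s, so p = s. But constraint 1 says p ≠ s. Contradiction.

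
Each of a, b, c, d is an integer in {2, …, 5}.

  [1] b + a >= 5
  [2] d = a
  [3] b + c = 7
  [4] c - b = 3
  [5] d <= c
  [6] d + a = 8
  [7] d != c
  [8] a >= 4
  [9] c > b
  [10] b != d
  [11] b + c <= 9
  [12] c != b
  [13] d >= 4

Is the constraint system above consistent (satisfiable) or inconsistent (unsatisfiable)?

Setting (a, b, c, d) = (4, 2, 5, 4) satisfies everything: constraint 1: b + a = 6; constraint 3: b + c = 7, and the others follow.

Satisfiable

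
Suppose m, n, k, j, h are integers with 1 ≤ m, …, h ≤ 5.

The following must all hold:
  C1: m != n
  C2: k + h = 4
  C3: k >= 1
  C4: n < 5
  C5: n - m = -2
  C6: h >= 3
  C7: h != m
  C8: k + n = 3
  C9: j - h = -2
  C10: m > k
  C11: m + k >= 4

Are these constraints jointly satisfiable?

Satisfiable

One satisfying assignment is m = 4, n = 2, k = 1, j = 1, h = 3.
For the less obvious constraints — constraint 2: k + h = 4; constraint 5: n - m = -2 — and the others hold by inspection.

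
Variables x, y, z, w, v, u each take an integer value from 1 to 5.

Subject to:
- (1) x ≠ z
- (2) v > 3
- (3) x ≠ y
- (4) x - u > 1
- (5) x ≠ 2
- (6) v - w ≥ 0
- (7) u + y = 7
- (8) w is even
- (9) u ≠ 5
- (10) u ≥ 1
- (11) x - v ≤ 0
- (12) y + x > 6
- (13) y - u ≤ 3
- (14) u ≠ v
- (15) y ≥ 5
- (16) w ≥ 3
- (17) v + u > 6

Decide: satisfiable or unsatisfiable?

Take x = 4, y = 5, z = 1, w = 4, v = 5, u = 2. Then constraint 4: x - u = 2; constraint 6: v - w = 1; constraint 7: u + y = 7, and every other listed constraint is also met.

Satisfiable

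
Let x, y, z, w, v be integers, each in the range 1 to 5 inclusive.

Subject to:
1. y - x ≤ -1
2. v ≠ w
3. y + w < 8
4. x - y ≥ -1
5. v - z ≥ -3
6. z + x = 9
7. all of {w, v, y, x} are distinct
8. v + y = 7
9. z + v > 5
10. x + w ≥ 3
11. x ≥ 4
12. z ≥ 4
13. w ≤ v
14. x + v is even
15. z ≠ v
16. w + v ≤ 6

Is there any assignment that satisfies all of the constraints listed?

Satisfiable

Setting (x, y, z, w, v) = (5, 4, 4, 1, 3) satisfies everything: constraint 1: y - x = -1; constraint 3: y + w = 5; constraint 4: x - y = 1, and the others follow.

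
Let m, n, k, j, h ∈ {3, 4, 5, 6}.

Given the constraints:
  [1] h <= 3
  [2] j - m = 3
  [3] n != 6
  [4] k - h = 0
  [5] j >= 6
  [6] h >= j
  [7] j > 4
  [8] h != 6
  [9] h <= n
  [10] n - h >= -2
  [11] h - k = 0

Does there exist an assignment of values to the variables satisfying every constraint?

Unsatisfiable

From constraint 5: j ≥ 6. From constraints 1 and 6: j ≤ h and h ≤ 3, so j ≤ 3. But 3 < 6, so no value of j works.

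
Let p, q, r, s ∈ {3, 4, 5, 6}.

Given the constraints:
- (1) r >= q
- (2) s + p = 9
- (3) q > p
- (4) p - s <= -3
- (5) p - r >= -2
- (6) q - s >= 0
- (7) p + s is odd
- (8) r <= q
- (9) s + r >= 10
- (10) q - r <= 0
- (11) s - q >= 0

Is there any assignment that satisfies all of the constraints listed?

Unsatisfiable

Constraints 4, 5, 6, and 10 give p − r ≥ -2, r − q ≥ 0, q − s ≥ 0, s − p ≥ 3.
Adding all 4 inequalities: the left sides telescope to 0, and the right sides sum to (-2) + 0 + 0 + 3 = 1. So 0 ≥ 1, which is false.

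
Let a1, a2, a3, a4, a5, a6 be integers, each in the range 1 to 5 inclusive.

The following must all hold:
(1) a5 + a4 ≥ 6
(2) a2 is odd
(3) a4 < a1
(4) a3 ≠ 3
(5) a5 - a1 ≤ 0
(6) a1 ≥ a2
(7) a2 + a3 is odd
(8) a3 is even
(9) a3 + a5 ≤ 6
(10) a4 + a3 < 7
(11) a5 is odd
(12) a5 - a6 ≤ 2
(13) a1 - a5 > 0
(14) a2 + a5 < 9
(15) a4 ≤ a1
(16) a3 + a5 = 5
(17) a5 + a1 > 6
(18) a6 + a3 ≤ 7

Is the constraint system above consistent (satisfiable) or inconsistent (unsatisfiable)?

Satisfiable

The assignment a1 = 5, a2 = 5, a3 = 2, a4 = 3, a5 = 3, a6 = 2 works:
  constraint 1 holds since a5 + a4 = 6.
  constraint 5 holds since a5 - a1 = -2.
  constraint 9 holds since a3 + a5 = 5.
The rest check out directly.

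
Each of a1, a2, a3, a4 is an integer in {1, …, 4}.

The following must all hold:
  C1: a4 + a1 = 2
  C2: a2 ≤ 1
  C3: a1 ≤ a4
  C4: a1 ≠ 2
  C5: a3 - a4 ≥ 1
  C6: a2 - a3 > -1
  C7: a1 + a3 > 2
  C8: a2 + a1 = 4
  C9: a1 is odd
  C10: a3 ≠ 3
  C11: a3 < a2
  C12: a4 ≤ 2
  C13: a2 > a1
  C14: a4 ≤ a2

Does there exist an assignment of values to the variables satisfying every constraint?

Unsatisfiable

From constraint 2: a2 ≤ 1. From constraints 3 and 12: a1 ≤ a4 ≤ 2. Hence a2 + a1 ≤ 3. But constraint 8 requires a2 + a1 = 4, and 4 > 3. Contradiction.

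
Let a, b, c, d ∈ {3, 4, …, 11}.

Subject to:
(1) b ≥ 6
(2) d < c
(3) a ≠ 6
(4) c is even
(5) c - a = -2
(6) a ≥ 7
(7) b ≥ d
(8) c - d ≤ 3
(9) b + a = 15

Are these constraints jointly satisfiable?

Take a = 8, b = 7, c = 6, d = 4. Then constraint 5: c - a = -2; constraint 8: c - d = 2; constraint 9: b + a = 15, and every other listed constraint is also met.

Satisfiable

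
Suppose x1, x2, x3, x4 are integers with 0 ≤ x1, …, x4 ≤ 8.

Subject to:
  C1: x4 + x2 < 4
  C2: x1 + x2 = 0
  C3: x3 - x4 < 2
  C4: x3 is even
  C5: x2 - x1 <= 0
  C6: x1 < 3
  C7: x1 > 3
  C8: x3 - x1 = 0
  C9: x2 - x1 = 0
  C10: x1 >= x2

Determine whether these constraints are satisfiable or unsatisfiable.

From constraint 7: x1 ≥ 4. From constraint 6: x1 ≤ 2. But 2 < 4, so no value of x1 works.

Unsatisfiable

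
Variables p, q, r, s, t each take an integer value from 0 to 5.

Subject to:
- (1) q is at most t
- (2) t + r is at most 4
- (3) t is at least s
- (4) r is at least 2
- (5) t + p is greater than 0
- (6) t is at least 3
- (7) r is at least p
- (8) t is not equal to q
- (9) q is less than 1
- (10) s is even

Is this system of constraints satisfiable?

Unsatisfiable

From constraint 6: t ≥ 3. From constraint 4: r ≥ 2. Hence t + r ≥ 5. But constraint 2 requires t + r ≤ 4, and 4 < 5. Contradiction.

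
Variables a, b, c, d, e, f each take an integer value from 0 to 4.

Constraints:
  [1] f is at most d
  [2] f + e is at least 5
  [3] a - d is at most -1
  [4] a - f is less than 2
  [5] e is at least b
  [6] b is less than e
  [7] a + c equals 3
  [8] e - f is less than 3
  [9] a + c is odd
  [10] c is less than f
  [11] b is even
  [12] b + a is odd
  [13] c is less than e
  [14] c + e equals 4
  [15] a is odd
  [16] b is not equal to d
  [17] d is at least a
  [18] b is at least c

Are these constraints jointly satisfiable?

Try a = 3, b = 0, c = 0, d = 4, e = 4, f = 3.
Check constraint 2: f + e = 7; constraint 3: a - d = -1; constraint 4: a - f = 0. The remaining constraints are straightforward to verify.

Satisfiable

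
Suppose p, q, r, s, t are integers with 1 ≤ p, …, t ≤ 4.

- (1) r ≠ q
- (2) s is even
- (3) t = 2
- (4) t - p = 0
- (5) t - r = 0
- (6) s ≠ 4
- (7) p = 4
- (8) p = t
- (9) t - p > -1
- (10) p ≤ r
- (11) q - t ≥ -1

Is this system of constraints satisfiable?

Unsatisfiable

Constraint 7 fixes p = 4 and constraint 3 fixes t = 2, but constraint 8 requires p = t. Since 4 ≠ 2, contradiction.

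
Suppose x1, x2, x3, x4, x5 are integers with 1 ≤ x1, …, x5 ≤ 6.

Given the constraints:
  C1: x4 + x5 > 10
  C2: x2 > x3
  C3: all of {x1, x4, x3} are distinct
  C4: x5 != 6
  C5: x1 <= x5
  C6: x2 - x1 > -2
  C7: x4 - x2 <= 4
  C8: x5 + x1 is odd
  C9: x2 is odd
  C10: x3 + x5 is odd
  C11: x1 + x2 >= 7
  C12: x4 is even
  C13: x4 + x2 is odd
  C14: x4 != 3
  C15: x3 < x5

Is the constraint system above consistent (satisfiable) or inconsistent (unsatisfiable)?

Take x1 = 4, x2 = 5, x3 = 2, x4 = 6, x5 = 5. Then constraint 1: x4 + x5 = 11; constraint 6: x2 - x1 = 1, and every other listed constraint is also met.

Satisfiable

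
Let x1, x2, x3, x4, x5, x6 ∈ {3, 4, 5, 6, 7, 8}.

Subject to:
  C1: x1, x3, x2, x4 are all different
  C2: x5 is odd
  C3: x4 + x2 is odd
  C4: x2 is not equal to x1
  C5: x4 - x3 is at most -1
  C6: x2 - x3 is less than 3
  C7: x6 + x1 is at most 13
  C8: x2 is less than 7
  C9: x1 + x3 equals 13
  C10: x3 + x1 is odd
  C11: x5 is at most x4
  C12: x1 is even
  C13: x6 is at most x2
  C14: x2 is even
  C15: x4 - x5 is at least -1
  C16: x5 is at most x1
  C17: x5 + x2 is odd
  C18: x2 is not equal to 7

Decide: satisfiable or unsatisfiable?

Satisfiable

One satisfying assignment is x1 = 8, x2 = 6, x3 = 5, x4 = 3, x5 = 3, x6 = 4.
For the less obvious constraints — constraint 5: x4 - x3 = -2; constraint 6: x2 - x3 = 1; constraint 7: x6 + x1 = 12 — and the others hold by inspection.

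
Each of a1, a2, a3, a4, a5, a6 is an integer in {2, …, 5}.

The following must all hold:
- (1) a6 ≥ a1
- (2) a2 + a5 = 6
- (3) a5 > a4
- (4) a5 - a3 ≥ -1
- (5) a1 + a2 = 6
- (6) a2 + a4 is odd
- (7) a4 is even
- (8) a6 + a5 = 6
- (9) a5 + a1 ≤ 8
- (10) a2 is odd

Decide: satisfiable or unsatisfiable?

Satisfiable

Take a1 = 3, a2 = 3, a3 = 2, a4 = 2, a5 = 3, a6 = 3. Then constraint 2: a2 + a5 = 6; constraint 4: a5 - a3 = 1; constraint 5: a1 + a2 = 6, and every other listed constraint is also met.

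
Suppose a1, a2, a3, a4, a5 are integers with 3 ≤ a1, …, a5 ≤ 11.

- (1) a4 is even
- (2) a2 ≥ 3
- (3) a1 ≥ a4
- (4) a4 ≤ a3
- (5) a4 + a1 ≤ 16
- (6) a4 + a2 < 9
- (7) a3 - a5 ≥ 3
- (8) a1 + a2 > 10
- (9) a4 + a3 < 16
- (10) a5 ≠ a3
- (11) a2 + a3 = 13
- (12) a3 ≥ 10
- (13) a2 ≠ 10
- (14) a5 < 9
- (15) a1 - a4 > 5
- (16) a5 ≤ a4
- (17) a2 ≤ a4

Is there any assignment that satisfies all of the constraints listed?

The assignment a1 = 10, a2 = 3, a3 = 10, a4 = 4, a5 = 4 works:
  constraint 5 holds since a4 + a1 = 14.
  constraint 6 holds since a4 + a2 = 7.
  constraint 7 holds since a3 - a5 = 6.
The rest check out directly.

Satisfiable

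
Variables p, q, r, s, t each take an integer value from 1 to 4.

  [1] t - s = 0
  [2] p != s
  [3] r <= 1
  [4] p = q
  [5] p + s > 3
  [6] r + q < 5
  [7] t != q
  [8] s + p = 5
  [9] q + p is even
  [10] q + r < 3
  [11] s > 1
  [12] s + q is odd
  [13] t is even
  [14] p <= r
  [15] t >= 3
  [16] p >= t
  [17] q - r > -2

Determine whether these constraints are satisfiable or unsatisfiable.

Unsatisfiable

From constraints 15 and 16: p ≥ t and t ≥ 3, so p ≥ 3. From constraints 3 and 14: p ≤ r and r ≤ 1, so p ≤ 1. But 1 < 3, so no value of p works.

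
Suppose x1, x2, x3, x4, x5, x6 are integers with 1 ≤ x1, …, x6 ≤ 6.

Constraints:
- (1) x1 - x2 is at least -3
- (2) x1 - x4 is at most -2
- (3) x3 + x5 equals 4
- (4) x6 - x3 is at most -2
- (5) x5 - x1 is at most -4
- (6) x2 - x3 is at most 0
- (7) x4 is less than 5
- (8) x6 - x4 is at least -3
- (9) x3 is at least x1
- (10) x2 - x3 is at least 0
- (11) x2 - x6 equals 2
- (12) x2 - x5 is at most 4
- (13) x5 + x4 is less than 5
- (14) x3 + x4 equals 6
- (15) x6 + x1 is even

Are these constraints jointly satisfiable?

Constraints 2, 4, 5, 8, 10, and 12 give x2 − x3 ≥ 0, x3 − x6 ≥ 2, x6 − x4 ≥ -3, x4 − x1 ≥ 2, x1 − x5 ≥ 4, x5 − x2 ≥ -4.
Adding all 6 inequalities: the left sides telescope to 0, and the right sides sum to 0 + 2 + (-3) + 2 + 4 + (-4) = 1. So 0 ≥ 1, which is false.

Unsatisfiable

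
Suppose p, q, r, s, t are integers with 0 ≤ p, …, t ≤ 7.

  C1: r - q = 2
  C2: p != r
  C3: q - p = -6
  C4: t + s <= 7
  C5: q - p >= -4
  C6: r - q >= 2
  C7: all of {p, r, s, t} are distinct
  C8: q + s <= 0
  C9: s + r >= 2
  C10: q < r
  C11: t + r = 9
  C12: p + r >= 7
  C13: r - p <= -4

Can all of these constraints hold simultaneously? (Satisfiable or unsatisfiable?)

Unsatisfiable

Constraints 5, 6, and 13 give r − q ≥ 2, q − p ≥ -4, p − r ≥ 4.
Adding all 3 inequalities: the left sides telescope to 0, and the right sides sum to 2 + (-4) + 4 = 2. So 0 ≥ 2, which is false.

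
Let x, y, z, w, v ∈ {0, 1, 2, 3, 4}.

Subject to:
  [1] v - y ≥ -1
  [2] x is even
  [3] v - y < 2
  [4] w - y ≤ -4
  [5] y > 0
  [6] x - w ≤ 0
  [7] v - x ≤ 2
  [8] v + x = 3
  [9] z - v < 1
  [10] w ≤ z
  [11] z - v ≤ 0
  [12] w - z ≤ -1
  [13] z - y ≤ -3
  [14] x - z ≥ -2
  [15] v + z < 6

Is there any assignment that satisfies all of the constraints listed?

Constraints 1, 6, 7, 12, and 13 give y − z ≥ 3, z − w ≥ 1, w − x ≥ 0, x − v ≥ -2, v − y ≥ -1.
Adding all 5 inequalities: the left sides telescope to 0, and the right sides sum to 3 + 1 + 0 + (-2) + (-1) = 1. So 0 ≥ 1, which is false.

Unsatisfiable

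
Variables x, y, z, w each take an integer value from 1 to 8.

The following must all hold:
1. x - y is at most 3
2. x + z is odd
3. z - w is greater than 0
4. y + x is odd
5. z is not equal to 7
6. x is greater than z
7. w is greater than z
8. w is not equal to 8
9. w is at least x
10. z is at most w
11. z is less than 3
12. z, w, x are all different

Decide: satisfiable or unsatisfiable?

Constraints 3, 6, and 9 give w < z, z < x, x ≤ w. Chaining: w < z < x ≤ w, which forces w < w — impossible.

Unsatisfiable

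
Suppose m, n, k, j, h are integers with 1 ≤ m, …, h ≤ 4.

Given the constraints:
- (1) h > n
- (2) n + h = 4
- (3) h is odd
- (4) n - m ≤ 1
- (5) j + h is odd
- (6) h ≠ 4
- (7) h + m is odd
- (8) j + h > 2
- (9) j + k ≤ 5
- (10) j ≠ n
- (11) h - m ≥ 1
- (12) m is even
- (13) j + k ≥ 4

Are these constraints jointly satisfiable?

Satisfiable

Try m = 2, n = 1, k = 3, j = 2, h = 3.
Check constraint 2: n + h = 4; constraint 4: n - m = -1. The remaining constraints are straightforward to verify.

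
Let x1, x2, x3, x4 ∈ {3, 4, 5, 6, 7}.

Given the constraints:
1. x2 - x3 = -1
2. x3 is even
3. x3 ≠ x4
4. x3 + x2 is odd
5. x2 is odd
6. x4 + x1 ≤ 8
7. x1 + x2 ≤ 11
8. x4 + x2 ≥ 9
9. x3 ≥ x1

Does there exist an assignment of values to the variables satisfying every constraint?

Take x1 = 3, x2 = 5, x3 = 6, x4 = 5. Then constraint 1: x2 - x3 = -1; constraint 6: x4 + x1 = 8; constraint 7: x1 + x2 = 8, and every other listed constraint is also met.

Satisfiable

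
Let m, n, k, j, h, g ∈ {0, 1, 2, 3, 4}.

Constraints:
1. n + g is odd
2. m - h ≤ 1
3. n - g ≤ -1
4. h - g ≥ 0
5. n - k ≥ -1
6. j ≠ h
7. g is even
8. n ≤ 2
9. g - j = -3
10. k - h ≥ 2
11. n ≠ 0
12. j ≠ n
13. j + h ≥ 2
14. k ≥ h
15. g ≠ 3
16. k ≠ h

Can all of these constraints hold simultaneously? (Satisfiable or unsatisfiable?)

Constraints 3, 4, 5, and 10 give k − h ≥ 2, h − g ≥ 0, g − n ≥ 1, n − k ≥ -1.
Adding all 4 inequalities: the left sides telescope to 0, and the right sides sum to 2 + 0 + 1 + (-1) = 2. So 0 ≥ 2, which is false.

Unsatisfiable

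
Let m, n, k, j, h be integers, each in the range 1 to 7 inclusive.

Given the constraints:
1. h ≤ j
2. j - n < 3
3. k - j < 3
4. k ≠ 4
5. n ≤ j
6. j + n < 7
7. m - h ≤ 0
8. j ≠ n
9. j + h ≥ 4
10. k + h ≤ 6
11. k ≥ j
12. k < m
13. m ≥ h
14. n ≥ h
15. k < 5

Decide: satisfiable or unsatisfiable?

Unsatisfiable

Constraints 5, 7, 11, 12, and 14 give k < m, m ≤ h, h ≤ n, n ≤ j, j ≤ k. Chaining: k < m ≤ h ≤ n ≤ j ≤ k, which forces k < k — impossible.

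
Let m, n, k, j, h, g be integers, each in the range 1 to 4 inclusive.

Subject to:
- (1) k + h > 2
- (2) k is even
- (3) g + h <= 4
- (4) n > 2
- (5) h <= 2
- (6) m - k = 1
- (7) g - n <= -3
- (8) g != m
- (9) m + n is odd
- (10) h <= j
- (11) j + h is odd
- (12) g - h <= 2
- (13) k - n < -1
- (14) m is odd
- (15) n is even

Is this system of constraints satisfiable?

The assignment m = 3, n = 4, k = 2, j = 4, h = 1, g = 1 works:
  constraint 1 holds since k + h = 3.
  constraint 3 holds since g + h = 2.
The rest check out directly.

Satisfiable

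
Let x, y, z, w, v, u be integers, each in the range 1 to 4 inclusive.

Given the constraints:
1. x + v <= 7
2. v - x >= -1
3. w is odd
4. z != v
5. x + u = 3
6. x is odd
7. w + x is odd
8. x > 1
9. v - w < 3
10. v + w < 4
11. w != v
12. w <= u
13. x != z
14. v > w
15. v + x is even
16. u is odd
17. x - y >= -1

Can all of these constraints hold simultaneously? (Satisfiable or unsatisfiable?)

Constraint 3 makes w odd and constraint 6 makes x odd, so w + x must be even. Constraint 7 says w + x is odd — contradiction.

Unsatisfiable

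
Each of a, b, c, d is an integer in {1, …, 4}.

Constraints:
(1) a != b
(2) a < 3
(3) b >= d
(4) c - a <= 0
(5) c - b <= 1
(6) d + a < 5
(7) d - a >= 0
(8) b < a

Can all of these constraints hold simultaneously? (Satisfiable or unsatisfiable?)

Unsatisfiable

Constraints 3, 7, and 8 give d ≤ b, b < a, a ≤ d. Chaining: d ≤ b < a ≤ d, which forces d < d — impossible.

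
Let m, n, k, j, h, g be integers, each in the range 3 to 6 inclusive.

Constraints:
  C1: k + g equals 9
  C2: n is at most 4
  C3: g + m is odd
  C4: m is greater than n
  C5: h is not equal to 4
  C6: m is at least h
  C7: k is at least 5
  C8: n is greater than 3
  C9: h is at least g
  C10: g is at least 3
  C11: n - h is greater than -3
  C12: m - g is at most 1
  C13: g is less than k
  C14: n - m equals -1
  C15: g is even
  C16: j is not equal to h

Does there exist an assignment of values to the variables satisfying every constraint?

Satisfiable

Try m = 5, n = 4, k = 5, j = 6, h = 5, g = 4.
Check constraint 1: k + g = 9; constraint 11: n - h = -1. The remaining constraints are straightforward to verify.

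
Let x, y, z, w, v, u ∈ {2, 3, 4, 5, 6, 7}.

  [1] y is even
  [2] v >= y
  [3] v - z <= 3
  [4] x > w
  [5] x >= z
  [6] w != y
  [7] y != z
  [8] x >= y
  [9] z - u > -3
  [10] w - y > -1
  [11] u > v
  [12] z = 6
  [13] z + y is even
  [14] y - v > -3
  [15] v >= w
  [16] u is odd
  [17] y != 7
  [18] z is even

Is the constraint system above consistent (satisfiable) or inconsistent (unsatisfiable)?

Satisfiable

Setting (x, y, z, w, v, u) = (7, 4, 6, 6, 6, 7) satisfies everything: constraint 3: v - z = 0; constraint 9: z - u = -1; constraint 10: w - y = 2, and the others follow.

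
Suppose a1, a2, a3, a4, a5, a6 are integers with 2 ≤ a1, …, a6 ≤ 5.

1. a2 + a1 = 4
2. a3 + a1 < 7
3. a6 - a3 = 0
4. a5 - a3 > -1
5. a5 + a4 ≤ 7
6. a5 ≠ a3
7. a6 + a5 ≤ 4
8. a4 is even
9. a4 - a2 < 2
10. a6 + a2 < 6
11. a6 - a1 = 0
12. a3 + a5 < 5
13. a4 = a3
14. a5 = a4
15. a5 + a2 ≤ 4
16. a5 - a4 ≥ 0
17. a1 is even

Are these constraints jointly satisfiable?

Unsatisfiable

From constraints 13 and 14, a5 = a4 = a3, so a5 = a3. But constraint 6 says a5 ≠ a3. Contradiction.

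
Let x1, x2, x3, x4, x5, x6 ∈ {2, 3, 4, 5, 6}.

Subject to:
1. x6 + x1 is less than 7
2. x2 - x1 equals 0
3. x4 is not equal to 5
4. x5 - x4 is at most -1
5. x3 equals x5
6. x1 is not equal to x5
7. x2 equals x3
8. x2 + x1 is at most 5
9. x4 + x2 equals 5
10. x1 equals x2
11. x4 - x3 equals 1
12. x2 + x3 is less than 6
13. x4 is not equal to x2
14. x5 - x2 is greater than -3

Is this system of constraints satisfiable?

Unsatisfiable

From constraints 5, 7, and 10, x1 = x2 = x3 = x5, so x1 = x5. But constraint 6 says x1 ≠ x5. Contradiction.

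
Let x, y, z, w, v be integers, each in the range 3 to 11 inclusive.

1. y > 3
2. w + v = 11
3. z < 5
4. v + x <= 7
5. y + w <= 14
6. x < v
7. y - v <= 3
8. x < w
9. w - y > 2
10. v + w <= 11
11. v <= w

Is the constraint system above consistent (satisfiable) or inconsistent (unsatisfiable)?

Satisfiable

Try x = 3, y = 4, z = 3, w = 7, v = 4.
Check constraint 2: w + v = 11; constraint 4: v + x = 7; constraint 5: y + w = 11. The remaining constraints are straightforward to verify.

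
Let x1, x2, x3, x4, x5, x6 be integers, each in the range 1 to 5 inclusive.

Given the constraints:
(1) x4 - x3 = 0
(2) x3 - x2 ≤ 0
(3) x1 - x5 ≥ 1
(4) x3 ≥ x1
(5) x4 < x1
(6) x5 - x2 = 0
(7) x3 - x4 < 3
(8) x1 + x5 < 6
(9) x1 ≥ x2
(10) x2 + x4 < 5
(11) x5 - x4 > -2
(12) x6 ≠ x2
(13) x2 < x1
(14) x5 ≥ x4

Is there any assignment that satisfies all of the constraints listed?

Unsatisfiable

Constraints 2, 4, and 13 give x1 ≤ x3, x3 ≤ x2, x2 < x1. Chaining: x1 ≤ x3 ≤ x2 < x1, which forces x1 < x1 — impossible.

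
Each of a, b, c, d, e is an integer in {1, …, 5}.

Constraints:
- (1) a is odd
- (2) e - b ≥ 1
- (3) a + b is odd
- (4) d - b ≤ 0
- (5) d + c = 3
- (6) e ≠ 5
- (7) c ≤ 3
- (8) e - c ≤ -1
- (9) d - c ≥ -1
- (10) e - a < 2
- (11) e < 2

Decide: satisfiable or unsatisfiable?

Constraints 2, 4, 8, and 9 give d − c ≥ -1, c − e ≥ 1, e − b ≥ 1, b − d ≥ 0.
Adding all 4 inequalities: the left sides telescope to 0, and the right sides sum to (-1) + 1 + 1 + 0 = 1. So 0 ≥ 1, which is false.

Unsatisfiable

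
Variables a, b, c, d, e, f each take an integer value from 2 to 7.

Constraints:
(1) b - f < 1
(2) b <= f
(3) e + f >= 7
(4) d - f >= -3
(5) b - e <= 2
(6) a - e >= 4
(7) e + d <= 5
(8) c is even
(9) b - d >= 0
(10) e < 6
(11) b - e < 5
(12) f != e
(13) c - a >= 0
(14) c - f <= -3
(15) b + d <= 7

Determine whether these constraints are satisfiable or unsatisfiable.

Constraints 4, 5, 6, 9, 13, and 14 give c − a ≥ 0, a − e ≥ 4, e − b ≥ -2, b − d ≥ 0, d − f ≥ -3, f − c ≥ 3.
Adding all 6 inequalities: the left sides telescope to 0, and the right sides sum to 0 + 4 + (-2) + 0 + (-3) + 3 = 2. So 0 ≥ 2, which is false.

Unsatisfiable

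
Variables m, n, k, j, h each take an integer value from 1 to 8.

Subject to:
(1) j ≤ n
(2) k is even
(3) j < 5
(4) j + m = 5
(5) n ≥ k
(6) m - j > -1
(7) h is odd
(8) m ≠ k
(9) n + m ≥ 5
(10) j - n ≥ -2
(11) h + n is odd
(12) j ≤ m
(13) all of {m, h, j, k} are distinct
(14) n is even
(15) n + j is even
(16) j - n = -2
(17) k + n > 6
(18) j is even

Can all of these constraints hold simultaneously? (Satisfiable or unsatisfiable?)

Satisfiable

The assignment m = 3, n = 4, k = 4, j = 2, h = 7 works:
  constraint 4 holds since j + m = 5.
  constraint 6 holds since m - j = 1.
  constraint 9 holds since n + m = 7.
The rest check out directly.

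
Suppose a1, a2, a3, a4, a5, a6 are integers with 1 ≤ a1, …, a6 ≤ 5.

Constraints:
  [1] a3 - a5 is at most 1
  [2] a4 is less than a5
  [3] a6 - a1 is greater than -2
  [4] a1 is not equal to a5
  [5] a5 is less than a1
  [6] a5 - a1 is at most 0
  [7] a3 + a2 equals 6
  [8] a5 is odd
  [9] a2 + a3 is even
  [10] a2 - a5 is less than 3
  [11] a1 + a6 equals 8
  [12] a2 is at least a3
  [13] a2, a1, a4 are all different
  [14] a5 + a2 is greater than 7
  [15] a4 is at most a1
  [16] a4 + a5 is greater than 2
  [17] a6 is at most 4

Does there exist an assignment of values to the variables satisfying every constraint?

Satisfiable

The assignment a1 = 4, a2 = 5, a3 = 1, a4 = 1, a5 = 3, a6 = 4 works:
  constraint 1 holds since a3 - a5 = -2.
  constraint 3 holds since a6 - a1 = 0.
The rest check out directly.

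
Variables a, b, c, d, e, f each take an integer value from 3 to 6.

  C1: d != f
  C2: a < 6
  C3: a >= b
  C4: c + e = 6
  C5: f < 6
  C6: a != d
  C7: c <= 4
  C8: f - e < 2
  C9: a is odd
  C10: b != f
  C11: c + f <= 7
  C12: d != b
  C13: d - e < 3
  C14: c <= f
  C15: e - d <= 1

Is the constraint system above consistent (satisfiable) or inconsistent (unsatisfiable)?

Take a = 5, b = 5, c = 3, d = 3, e = 3, f = 4. Then constraint 4: c + e = 6; constraint 8: f - e = 1, and every other listed constraint is also met.

Satisfiable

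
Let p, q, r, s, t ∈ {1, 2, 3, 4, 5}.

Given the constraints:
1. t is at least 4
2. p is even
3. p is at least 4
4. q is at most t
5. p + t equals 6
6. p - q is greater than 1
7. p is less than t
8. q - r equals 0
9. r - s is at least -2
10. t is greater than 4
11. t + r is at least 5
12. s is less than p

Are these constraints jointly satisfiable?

Unsatisfiable

From constraint 3: p ≥ 4. From constraint 1: t ≥ 4. Hence p + t ≥ 8. But constraint 5 requires p + t = 6, and 6 < 8. Contradiction.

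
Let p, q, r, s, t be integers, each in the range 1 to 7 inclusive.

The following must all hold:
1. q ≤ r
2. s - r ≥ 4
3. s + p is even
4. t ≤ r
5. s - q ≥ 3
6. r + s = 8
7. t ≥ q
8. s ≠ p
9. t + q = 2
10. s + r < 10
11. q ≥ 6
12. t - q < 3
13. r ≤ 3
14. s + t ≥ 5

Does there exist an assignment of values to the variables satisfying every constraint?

From constraints 7 and 11: t ≥ q and q ≥ 6, so t ≥ 6. From constraints 4 and 13: t ≤ r and r ≤ 3, so t ≤ 3. But 3 < 6, so no value of t works.

Unsatisfiable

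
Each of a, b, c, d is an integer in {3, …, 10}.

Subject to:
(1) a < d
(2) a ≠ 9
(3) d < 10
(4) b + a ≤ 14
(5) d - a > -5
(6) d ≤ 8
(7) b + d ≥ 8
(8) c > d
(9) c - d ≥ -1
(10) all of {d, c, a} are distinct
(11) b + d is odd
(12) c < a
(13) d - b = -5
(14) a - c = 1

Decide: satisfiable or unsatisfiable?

Constraints 1, 8, and 12 give d < c, c < a, a < d. Chaining: d < c < a < d, which forces d < d — impossible.

Unsatisfiable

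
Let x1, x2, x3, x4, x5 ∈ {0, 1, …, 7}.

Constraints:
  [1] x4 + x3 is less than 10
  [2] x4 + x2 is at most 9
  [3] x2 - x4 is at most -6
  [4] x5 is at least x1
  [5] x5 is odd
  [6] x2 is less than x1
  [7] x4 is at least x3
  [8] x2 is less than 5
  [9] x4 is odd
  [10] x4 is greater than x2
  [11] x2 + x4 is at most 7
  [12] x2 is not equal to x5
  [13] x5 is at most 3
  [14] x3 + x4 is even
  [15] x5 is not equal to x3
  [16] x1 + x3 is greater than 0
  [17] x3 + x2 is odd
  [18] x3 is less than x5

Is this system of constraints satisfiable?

Setting (x1, x2, x3, x4, x5) = (1, 0, 1, 7, 3) satisfies everything: constraint 1: x4 + x3 = 8; constraint 2: x4 + x2 = 7, and the others follow.

Satisfiable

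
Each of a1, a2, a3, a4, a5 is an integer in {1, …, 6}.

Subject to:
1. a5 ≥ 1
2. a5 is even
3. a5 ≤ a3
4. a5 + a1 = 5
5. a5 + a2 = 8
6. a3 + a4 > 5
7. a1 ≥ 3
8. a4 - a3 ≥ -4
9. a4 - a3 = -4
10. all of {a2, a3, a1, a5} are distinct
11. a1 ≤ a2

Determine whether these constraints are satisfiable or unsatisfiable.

Satisfiable

Setting (a1, a2, a3, a4, a5) = (3, 6, 5, 1, 2) satisfies everything: constraint 4: a5 + a1 = 5; constraint 5: a5 + a2 = 8, and the others follow.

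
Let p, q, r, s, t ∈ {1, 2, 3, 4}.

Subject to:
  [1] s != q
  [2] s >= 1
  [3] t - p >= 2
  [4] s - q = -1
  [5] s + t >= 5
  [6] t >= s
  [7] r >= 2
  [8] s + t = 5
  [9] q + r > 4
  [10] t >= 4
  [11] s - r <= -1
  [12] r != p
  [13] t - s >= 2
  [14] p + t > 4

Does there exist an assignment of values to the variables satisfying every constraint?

Satisfiable

The assignment p = 2, q = 2, r = 4, s = 1, t = 4 works:
  constraint 3 holds since t - p = 2.
  constraint 4 holds since s - q = -1.
The rest check out directly.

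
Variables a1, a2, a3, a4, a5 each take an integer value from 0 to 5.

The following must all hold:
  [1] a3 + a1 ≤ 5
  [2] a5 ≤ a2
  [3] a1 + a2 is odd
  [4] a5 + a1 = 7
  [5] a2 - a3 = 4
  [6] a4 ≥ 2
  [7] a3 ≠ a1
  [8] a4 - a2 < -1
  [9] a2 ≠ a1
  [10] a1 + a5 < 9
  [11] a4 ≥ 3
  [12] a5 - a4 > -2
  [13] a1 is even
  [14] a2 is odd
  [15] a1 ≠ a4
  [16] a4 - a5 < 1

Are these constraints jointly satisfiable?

Satisfiable

Setting (a1, a2, a3, a4, a5) = (4, 5, 1, 3, 3) satisfies everything: constraint 1: a3 + a1 = 5; constraint 4: a5 + a1 = 7, and the others follow.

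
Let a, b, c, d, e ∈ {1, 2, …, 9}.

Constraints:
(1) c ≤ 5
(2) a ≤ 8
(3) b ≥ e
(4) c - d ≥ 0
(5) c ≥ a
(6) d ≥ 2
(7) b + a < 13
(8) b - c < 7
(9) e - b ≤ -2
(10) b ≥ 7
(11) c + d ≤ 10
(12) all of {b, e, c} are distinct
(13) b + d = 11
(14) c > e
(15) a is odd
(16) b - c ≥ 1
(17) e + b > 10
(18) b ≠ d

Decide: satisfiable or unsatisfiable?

Take a = 3, b = 8, c = 4, d = 3, e = 3. Then constraint 4: c - d = 1; constraint 7: b + a = 11; constraint 8: b - c = 4, and every other listed constraint is also met.

Satisfiable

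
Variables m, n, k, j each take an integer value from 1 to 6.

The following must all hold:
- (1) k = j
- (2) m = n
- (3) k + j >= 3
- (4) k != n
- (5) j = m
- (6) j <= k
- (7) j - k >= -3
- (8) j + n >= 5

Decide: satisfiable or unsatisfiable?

From constraints 1, 2, and 5, k = j = m = n, so k = n. But constraint 4 says k ≠ n. Contradiction.

Unsatisfiable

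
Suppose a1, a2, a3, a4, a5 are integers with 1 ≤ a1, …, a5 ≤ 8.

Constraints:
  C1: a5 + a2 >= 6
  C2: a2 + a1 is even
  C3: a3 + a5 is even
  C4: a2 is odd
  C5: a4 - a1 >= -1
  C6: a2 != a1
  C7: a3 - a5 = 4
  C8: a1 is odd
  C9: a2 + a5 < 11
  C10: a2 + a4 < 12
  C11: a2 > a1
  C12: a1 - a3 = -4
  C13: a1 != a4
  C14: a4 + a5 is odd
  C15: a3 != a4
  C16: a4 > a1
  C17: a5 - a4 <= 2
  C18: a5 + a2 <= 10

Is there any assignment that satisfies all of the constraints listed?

Satisfiable

One satisfying assignment is a1 = 1, a2 = 7, a3 = 5, a4 = 2, a5 = 1.
For the less obvious constraints — constraint 1: a5 + a2 = 8; constraint 5: a4 - a1 = 1; constraint 7: a3 - a5 = 4 — and the others hold by inspection.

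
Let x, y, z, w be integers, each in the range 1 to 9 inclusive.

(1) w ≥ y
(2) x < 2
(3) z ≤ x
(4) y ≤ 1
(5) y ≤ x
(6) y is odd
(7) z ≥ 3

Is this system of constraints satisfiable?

From constraints 3 and 7: x ≥ z and z ≥ 3, so x ≥ 3. From constraint 2: x ≤ 1. But 1 < 3, so no value of x works.

Unsatisfiable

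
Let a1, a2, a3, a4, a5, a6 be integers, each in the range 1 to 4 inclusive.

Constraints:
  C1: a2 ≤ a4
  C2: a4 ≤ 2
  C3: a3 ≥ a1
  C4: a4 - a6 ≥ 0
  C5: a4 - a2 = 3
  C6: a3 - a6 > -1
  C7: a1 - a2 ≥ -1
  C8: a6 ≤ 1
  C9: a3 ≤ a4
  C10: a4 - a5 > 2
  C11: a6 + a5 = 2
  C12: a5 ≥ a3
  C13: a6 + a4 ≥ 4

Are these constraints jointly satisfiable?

Unsatisfiable

From constraint 8: a6 ≤ 1. From constraint 2: a4 ≤ 2. Hence a6 + a4 ≤ 3. But constraint 13 requires a6 + a4 ≥ 4, and 4 > 3. Contradiction.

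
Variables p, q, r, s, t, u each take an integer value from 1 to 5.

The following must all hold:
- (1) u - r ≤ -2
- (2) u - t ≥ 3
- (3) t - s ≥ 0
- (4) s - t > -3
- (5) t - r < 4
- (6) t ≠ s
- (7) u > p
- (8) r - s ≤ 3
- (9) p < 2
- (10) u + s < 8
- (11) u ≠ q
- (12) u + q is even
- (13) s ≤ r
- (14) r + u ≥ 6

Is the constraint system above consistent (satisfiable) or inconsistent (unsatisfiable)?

Constraints 1, 2, 3, and 8 give t − s ≥ 0, s − r ≥ -3, r − u ≥ 2, u − t ≥ 3.
Adding all 4 inequalities: the left sides telescope to 0, and the right sides sum to 0 + (-3) + 2 + 3 = 2. So 0 ≥ 2, which is false.

Unsatisfiable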